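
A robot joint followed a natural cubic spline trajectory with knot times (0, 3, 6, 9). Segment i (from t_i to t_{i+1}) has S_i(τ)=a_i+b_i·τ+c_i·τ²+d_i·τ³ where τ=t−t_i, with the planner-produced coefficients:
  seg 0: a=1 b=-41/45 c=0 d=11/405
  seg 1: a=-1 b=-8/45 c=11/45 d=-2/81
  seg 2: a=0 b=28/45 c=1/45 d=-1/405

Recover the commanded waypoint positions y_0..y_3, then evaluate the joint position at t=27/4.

y_0=1 y_1=-1 y_2=0 y_3=2
S(27/4) = 153/320

y_0 = S_0(0) = a_0 = 1
y_1 = S_1(0) = a_1 = -1
y_2 = S_2(0) = a_2 = 0
y_3 = S_2(3) = 2
t_q=27/4 is in segment 2 (τ=3/4); S_2(τ)=153/320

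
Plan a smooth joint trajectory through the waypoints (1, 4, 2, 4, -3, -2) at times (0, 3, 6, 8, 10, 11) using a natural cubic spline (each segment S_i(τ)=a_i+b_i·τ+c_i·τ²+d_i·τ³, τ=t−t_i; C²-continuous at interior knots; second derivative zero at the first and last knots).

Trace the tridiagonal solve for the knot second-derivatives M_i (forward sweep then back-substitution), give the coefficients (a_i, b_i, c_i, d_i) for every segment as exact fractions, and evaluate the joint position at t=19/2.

Δ: Δ0=1, Δ1=-2/3, Δ2=1, Δ3=-7/2, Δ4=1
row 1: diag=12, rhs=-10; c'=1/4, d'=-5/6
row 2: denom=10−3·1/4=37/4; d'=(10−3·-5/6)/(37/4)=50/37
row 3: denom=8−2·8/37=280/37; d'=(-27−2·50/37)/(280/37)=-157/40
row 4: denom=6−2·37/140=383/70; d'=(27−2·-157/40)/(383/70)=4879/766
back: M4=4879/766
back: M3=-157/40−37/140·4879/766=-2148/383
back: M2=50/37−8/37·-2148/383=982/383
back: M1=-5/6−1/4·982/383=-1694/1149
M: M0=0, M1=-1694/1149, M2=982/383, M3=-2148/383, M4=4879/766, M5=0
seg 0: a=1, c=M0/2=0, d=(M1−M0)/(6·3)=-847/10341, b=Δ0−h0·(2M0+M1)/6=1996/1149
seg 1: a=4, c=M1/2=-847/1149, d=(M2−M1)/(6·3)=2320/10341, b=Δ1−h1·(2M1+M2)/6=-545/1149
seg 2: a=2, c=M2/2=491/383, d=(M3−M2)/(6·2)=-1565/2298, b=Δ2−h2·(2M2+M3)/6=1333/1149
seg 3: a=4, c=M3/2=-1074/383, d=(M4−M3)/(6·2)=9175/9192, b=Δ3−h3·(2M3+M4)/6=-2165/1149
seg 4: a=-3, c=M4/2=4879/1532, d=(M5−M4)/(6·1)=-4879/4596, b=Δ4−h4·(2M4+M5)/6=-2581/2298
t_q=19/2 → seg 3, τ=3/2; S=4+-2165/1149·τ+-1074/383·τ²+9175/9192·τ³=-43313/24512

  seg 0: a=1 b=1996/1149 c=0 d=-847/10341
  seg 1: a=4 b=-545/1149 c=-847/1149 d=2320/10341
  seg 2: a=2 b=1333/1149 c=491/383 d=-1565/2298
  seg 3: a=4 b=-2165/1149 c=-1074/383 d=9175/9192
  seg 4: a=-3 b=-2581/2298 c=4879/1532 d=-4879/4596
S(19/2) = -43313/24512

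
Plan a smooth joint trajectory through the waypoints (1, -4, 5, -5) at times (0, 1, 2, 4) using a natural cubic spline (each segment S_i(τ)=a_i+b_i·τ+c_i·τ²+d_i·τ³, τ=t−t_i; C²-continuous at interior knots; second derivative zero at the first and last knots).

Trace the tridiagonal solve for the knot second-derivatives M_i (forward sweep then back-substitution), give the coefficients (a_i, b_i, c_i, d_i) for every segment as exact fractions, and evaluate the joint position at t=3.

  seg 0: a=1 b=-213/23 c=0 d=98/23
  seg 1: a=-4 b=81/23 c=294/23 d=-168/23
  seg 2: a=5 b=165/23 c=-210/23 d=35/23
S(3) = 105/23

Δ: Δ0=-5, Δ1=9, Δ2=-5
row 1: diag=4, rhs=84; c'=1/4, d'=21
row 2: denom=6−1·1/4=23/4; d'=(-84−1·21)/(23/4)=-420/23
back: M2=-420/23
back: M1=21−1/4·-420/23=588/23
M: M0=0, M1=588/23, M2=-420/23, M3=0
seg 0: a=1, c=M0/2=0, d=(M1−M0)/(6·1)=98/23, b=Δ0−h0·(2M0+M1)/6=-213/23
seg 1: a=-4, c=M1/2=294/23, d=(M2−M1)/(6·1)=-168/23, b=Δ1−h1·(2M1+M2)/6=81/23
seg 2: a=5, c=M2/2=-210/23, d=(M3−M2)/(6·2)=35/23, b=Δ2−h2·(2M2+M3)/6=165/23
t_q=3 → seg 2, τ=1; S=5+165/23·τ+-210/23·τ²+35/23·τ³=105/23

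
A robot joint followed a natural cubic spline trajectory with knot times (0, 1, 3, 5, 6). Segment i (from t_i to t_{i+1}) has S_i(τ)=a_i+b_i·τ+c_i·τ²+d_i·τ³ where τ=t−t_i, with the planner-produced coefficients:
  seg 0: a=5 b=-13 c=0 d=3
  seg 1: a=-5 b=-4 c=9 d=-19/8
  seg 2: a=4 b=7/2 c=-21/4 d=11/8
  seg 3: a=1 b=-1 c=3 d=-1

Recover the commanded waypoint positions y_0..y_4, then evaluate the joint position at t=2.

y_0 = S_0(0) = a_0 = 5
y_1 = S_1(0) = a_1 = -5
y_2 = S_2(0) = a_2 = 4
y_3 = S_3(0) = a_3 = 1
y_4 = S_3(1) = 2
t_q=2 is in segment 1 (τ=1); S_1(τ)=-19/8

y_0=5 y_1=-5 y_2=4 y_3=1 y_4=2
S(2) = -19/8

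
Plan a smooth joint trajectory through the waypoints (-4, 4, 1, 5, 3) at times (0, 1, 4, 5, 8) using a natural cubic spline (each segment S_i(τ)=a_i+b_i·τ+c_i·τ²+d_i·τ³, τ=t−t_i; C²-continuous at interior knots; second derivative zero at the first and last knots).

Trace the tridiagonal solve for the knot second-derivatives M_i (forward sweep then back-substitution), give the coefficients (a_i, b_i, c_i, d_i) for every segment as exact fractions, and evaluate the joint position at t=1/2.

Δ: Δ0=8, Δ1=-1, Δ2=4, Δ3=-2/3
row 1: diag=8, rhs=-54; c'=3/8, d'=-27/4
row 2: denom=8−3·3/8=55/8; d'=(30−3·-27/4)/(55/8)=402/55
row 3: denom=8−1·8/55=432/55; d'=(-28−1·402/55)/(432/55)=-971/216
back: M3=-971/216
back: M2=402/55−8/55·-971/216=215/27
back: M1=-27/4−3/8·215/27=-701/72
M: M0=0, M1=-701/72, M2=215/27, M3=-971/216, M4=0
seg 0: a=-4, c=M0/2=0, d=(M1−M0)/(6·1)=-701/432, b=Δ0−h0·(2M0+M1)/6=4157/432
seg 1: a=4, c=M1/2=-701/144, d=(M2−M1)/(6·3)=3823/3888, b=Δ1−h1·(2M1+M2)/6=1027/216
seg 2: a=1, c=M2/2=215/54, d=(M3−M2)/(6·1)=-299/144, b=Δ2−h2·(2M2+M3)/6=905/432
seg 3: a=5, c=M3/2=-971/432, d=(M4−M3)/(6·3)=971/3888, b=Δ3−h3·(2M3+M4)/6=827/216
t_q=1/2 → seg 0, τ=1/2; S=-4+4157/432·τ+0·τ²+-701/432·τ³=701/1152

  seg 0: a=-4 b=4157/432 c=0 d=-701/432
  seg 1: a=4 b=1027/216 c=-701/144 d=3823/3888
  seg 2: a=1 b=905/432 c=215/54 d=-299/144
  seg 3: a=5 b=827/216 c=-971/432 d=971/3888
S(1/2) = 701/1152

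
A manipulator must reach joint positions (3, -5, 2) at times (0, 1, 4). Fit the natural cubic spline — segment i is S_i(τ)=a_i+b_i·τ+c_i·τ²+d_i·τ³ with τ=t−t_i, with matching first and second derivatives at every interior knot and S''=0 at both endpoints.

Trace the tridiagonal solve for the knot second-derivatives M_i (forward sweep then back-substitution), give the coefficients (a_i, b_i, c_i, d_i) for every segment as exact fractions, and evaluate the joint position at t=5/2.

  seg 0: a=3 b=-223/24 c=0 d=31/24
  seg 1: a=-5 b=-65/12 c=31/8 d=-31/72
S(5/2) = -375/64

Δ: Δ0=-8, Δ1=7/3
row 1: diag=8, rhs=62; c'=3/8, d'=31/4
back: M1=31/4
M: M0=0, M1=31/4, M2=0
seg 0: a=3, c=M0/2=0, d=(M1−M0)/(6·1)=31/24, b=Δ0−h0·(2M0+M1)/6=-223/24
seg 1: a=-5, c=M1/2=31/8, d=(M2−M1)/(6·3)=-31/72, b=Δ1−h1·(2M1+M2)/6=-65/12
t_q=5/2 → seg 1, τ=3/2; S=-5+-65/12·τ+31/8·τ²+-31/72·τ³=-375/64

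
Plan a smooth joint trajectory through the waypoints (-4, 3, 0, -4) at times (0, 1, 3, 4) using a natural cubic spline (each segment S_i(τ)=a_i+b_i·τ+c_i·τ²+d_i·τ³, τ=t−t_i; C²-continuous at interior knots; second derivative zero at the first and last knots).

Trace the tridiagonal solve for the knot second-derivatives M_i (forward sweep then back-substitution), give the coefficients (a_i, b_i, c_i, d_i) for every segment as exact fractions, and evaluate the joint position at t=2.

  seg 0: a=-4 b=135/16 c=0 d=-23/16
  seg 1: a=3 b=33/8 c=-69/16 d=3/4
  seg 2: a=0 b=-33/8 c=3/16 d=-1/16
S(2) = 57/16

Δ: Δ0=7, Δ1=-3/2, Δ2=-4
row 1: diag=6, rhs=-51; c'=1/3, d'=-17/2
row 2: denom=6−2·1/3=16/3; d'=(-15−2·-17/2)/(16/3)=3/8
back: M2=3/8
back: M1=-17/2−1/3·3/8=-69/8
M: M0=0, M1=-69/8, M2=3/8, M3=0
seg 0: a=-4, c=M0/2=0, d=(M1−M0)/(6·1)=-23/16, b=Δ0−h0·(2M0+M1)/6=135/16
seg 1: a=3, c=M1/2=-69/16, d=(M2−M1)/(6·2)=3/4, b=Δ1−h1·(2M1+M2)/6=33/8
seg 2: a=0, c=M2/2=3/16, d=(M3−M2)/(6·1)=-1/16, b=Δ2−h2·(2M2+M3)/6=-33/8
t_q=2 → seg 1, τ=1; S=3+33/8·τ+-69/16·τ²+3/4·τ³=57/16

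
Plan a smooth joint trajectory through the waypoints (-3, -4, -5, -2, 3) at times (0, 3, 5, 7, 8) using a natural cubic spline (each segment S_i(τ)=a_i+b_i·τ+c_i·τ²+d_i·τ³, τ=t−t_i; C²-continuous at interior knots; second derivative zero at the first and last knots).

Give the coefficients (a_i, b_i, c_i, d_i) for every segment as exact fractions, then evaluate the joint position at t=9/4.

  seg 0: a=-3 b=-5/24 c=0 d=-1/72
  seg 1: a=-4 b=-7/12 c=-1/8 d=1/12
  seg 2: a=-5 b=-1/12 c=3/8 d=5/24
  seg 3: a=-2 b=47/12 c=13/8 d=-13/24
S(9/4) = -1857/512

Δ: Δ0=-1/3, Δ1=-1/2, Δ2=3/2, Δ3=5
row 1: diag=10, rhs=-1; c'=1/5, d'=-1/10
row 2: denom=8−2·1/5=38/5; d'=(12−2·-1/10)/(38/5)=61/38
row 3: denom=6−2·5/19=104/19; d'=(21−2·61/38)/(104/19)=13/4
back: M3=13/4
back: M2=61/38−5/19·13/4=3/4
back: M1=-1/10−1/5·3/4=-1/4
M: M0=0, M1=-1/4, M2=3/4, M3=13/4, M4=0
seg 0: a=-3, c=M0/2=0, d=(M1−M0)/(6·3)=-1/72, b=Δ0−h0·(2M0+M1)/6=-5/24
seg 1: a=-4, c=M1/2=-1/8, d=(M2−M1)/(6·2)=1/12, b=Δ1−h1·(2M1+M2)/6=-7/12
seg 2: a=-5, c=M2/2=3/8, d=(M3−M2)/(6·2)=5/24, b=Δ2−h2·(2M2+M3)/6=-1/12
seg 3: a=-2, c=M3/2=13/8, d=(M4−M3)/(6·1)=-13/24, b=Δ3−h3·(2M3+M4)/6=47/12
t_q=9/4 → seg 0, τ=9/4; S=-3+-5/24·τ+0·τ²+-1/72·τ³=-1857/512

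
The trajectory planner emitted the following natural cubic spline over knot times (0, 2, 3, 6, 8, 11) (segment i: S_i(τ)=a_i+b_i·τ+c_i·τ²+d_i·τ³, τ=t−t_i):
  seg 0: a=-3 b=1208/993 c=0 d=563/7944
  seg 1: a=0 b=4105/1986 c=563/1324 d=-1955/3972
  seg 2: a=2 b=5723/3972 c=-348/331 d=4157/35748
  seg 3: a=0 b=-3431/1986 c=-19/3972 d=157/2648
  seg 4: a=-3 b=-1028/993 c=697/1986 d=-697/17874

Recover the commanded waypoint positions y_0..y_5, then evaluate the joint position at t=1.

y_0=-3 y_1=0 y_2=2 y_3=0 y_4=-3 y_5=-4
S(1) = -4535/2648

y_0 = S_0(0) = a_0 = -3
y_1 = S_1(0) = a_1 = 0
y_2 = S_2(0) = a_2 = 2
y_3 = S_3(0) = a_3 = 0
y_4 = S_4(0) = a_4 = -3
y_5 = S_4(3) = -4
t_q=1 is in segment 0 (τ=1); S_0(τ)=-4535/2648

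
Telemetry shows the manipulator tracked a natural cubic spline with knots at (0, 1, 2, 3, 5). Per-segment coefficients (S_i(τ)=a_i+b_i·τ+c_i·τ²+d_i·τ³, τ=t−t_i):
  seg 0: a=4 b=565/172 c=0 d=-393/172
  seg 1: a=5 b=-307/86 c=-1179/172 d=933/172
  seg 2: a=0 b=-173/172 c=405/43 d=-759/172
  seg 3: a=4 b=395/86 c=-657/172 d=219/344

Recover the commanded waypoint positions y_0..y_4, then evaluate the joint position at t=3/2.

y_0=4 y_1=5 y_2=0 y_3=4 y_4=3
S(3/2) = 2999/1376

y_0 = S_0(0) = a_0 = 4
y_1 = S_1(0) = a_1 = 5
y_2 = S_2(0) = a_2 = 0
y_3 = S_3(0) = a_3 = 4
y_4 = S_3(2) = 3
t_q=3/2 is in segment 1 (τ=1/2); S_1(τ)=2999/1376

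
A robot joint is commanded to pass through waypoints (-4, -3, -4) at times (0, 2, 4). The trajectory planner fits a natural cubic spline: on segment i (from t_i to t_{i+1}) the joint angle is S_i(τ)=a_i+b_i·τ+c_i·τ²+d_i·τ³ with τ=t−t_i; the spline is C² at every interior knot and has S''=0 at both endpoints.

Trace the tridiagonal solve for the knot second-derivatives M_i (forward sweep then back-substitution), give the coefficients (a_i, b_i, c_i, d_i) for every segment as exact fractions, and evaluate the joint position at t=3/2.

Δ: Δ0=1/2, Δ1=-1/2
row 1: diag=8, rhs=-6; c'=1/4, d'=-3/4
back: M1=-3/4
M: M0=0, M1=-3/4, M2=0
seg 0: a=-4, c=M0/2=0, d=(M1−M0)/(6·2)=-1/16, b=Δ0−h0·(2M0+M1)/6=3/4
seg 1: a=-3, c=M1/2=-3/8, d=(M2−M1)/(6·2)=1/16, b=Δ1−h1·(2M1+M2)/6=0
t_q=3/2 → seg 0, τ=3/2; S=-4+3/4·τ+0·τ²+-1/16·τ³=-395/128

  seg 0: a=-4 b=3/4 c=0 d=-1/16
  seg 1: a=-3 b=0 c=-3/8 d=1/16
S(3/2) = -395/128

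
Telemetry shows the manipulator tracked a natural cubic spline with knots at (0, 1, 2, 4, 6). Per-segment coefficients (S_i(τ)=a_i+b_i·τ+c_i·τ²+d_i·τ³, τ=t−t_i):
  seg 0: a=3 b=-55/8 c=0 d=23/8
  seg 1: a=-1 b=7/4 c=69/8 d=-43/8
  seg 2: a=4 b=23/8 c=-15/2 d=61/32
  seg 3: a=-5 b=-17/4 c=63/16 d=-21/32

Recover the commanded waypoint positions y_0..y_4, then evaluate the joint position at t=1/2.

y_0=3 y_1=-1 y_2=4 y_3=-5 y_4=-3
S(1/2) = -5/64

y_0 = S_0(0) = a_0 = 3
y_1 = S_1(0) = a_1 = -1
y_2 = S_2(0) = a_2 = 4
y_3 = S_3(0) = a_3 = -5
y_4 = S_3(2) = -3
t_q=1/2 is in segment 0 (τ=1/2); S_0(τ)=-5/64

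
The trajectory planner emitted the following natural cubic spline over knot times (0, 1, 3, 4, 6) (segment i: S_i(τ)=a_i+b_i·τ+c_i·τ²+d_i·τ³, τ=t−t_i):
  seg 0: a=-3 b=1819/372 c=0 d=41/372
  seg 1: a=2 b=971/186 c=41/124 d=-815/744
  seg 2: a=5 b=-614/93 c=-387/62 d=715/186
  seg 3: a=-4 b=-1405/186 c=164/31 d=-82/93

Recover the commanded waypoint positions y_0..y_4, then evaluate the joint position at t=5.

y_0 = S_0(0) = a_0 = -3
y_1 = S_1(0) = a_1 = 2
y_2 = S_2(0) = a_2 = 5
y_3 = S_3(0) = a_3 = -4
y_4 = S_3(2) = -5
t_q=5 is in segment 3 (τ=1); S_3(τ)=-443/62

y_0=-3 y_1=2 y_2=5 y_3=-4 y_4=-5
S(5) = -443/62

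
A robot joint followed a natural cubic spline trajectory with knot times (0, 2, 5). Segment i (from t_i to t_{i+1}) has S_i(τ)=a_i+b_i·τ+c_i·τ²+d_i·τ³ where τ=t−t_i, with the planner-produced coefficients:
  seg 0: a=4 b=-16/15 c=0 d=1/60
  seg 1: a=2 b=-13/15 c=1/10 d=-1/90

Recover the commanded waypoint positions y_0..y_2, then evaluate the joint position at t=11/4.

y_0 = S_0(0) = a_0 = 4
y_1 = S_1(0) = a_1 = 2
y_2 = S_1(3) = 0
t_q=11/4 is in segment 1 (τ=3/4); S_1(τ)=897/640

y_0=4 y_1=2 y_2=0
S(11/4) = 897/640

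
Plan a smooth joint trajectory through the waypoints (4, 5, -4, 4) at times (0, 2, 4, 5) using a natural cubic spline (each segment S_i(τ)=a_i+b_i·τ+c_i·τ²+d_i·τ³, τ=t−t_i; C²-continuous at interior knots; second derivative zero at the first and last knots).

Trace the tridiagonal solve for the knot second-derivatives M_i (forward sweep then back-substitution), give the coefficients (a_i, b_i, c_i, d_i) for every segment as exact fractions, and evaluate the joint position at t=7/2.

  seg 0: a=4 b=3 c=0 d=-5/8
  seg 1: a=5 b=-9/2 c=-15/4 d=15/8
  seg 2: a=-4 b=3 c=15/2 d=-5/2
S(7/2) = -247/64

Δ: Δ0=1/2, Δ1=-9/2, Δ2=8
row 1: diag=8, rhs=-30; c'=1/4, d'=-15/4
row 2: denom=6−2·1/4=11/2; d'=(75−2·-15/4)/(11/2)=15
back: M2=15
back: M1=-15/4−1/4·15=-15/2
M: M0=0, M1=-15/2, M2=15, M3=0
seg 0: a=4, c=M0/2=0, d=(M1−M0)/(6·2)=-5/8, b=Δ0−h0·(2M0+M1)/6=3
seg 1: a=5, c=M1/2=-15/4, d=(M2−M1)/(6·2)=15/8, b=Δ1−h1·(2M1+M2)/6=-9/2
seg 2: a=-4, c=M2/2=15/2, d=(M3−M2)/(6·1)=-5/2, b=Δ2−h2·(2M2+M3)/6=3
t_q=7/2 → seg 1, τ=3/2; S=5+-9/2·τ+-15/4·τ²+15/8·τ³=-247/64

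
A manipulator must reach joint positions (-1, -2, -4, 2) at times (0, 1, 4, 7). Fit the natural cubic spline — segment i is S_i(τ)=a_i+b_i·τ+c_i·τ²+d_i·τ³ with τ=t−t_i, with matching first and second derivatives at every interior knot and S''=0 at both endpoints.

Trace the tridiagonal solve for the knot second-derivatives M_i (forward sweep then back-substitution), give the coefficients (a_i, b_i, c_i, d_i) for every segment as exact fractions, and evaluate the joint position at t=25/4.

  seg 0: a=-1 b=-83/87 c=0 d=-4/87
  seg 1: a=-2 b=-95/87 c=-4/29 d=73/783
  seg 2: a=-4 b=52/87 c=61/87 d=-61/783
S(25/4) = 13/1856

Δ: Δ0=-1, Δ1=-2/3, Δ2=2
row 1: diag=8, rhs=2; c'=3/8, d'=1/4
row 2: denom=12−3·3/8=87/8; d'=(16−3·1/4)/(87/8)=122/87
back: M2=122/87
back: M1=1/4−3/8·122/87=-8/29
M: M0=0, M1=-8/29, M2=122/87, M3=0
seg 0: a=-1, c=M0/2=0, d=(M1−M0)/(6·1)=-4/87, b=Δ0−h0·(2M0+M1)/6=-83/87
seg 1: a=-2, c=M1/2=-4/29, d=(M2−M1)/(6·3)=73/783, b=Δ1−h1·(2M1+M2)/6=-95/87
seg 2: a=-4, c=M2/2=61/87, d=(M3−M2)/(6·3)=-61/783, b=Δ2−h2·(2M2+M3)/6=52/87
t_q=25/4 → seg 2, τ=9/4; S=-4+52/87·τ+61/87·τ²+-61/783·τ³=13/1856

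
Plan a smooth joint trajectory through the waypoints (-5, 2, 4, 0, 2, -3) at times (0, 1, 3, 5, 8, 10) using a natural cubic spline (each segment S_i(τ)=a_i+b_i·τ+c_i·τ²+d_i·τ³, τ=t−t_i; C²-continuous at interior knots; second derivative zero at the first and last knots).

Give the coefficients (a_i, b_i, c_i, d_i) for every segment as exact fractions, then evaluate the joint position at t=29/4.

  seg 0: a=-5 b=22339/2823 c=0 d=-2578/2823
  seg 1: a=2 b=14605/2823 c=-2578/941 d=1843/5646
  seg 2: a=4 b=-5273/2823 c=-735/941 d=4037/11292
  seg 3: a=0 b=-1982/2823 c=2567/1882 d=-5125/16938
  seg 4: a=2 b=-3883/5646 c=-1279/941 d=1279/5646
S(29/4) = 226311/120448

Δ: Δ0=7, Δ1=1, Δ2=-2, Δ3=2/3, Δ4=-5/2
row 1: diag=6, rhs=-36; c'=1/3, d'=-6
row 2: denom=8−2·1/3=22/3; d'=(-18−2·-6)/(22/3)=-9/11
row 3: denom=10−2·3/11=104/11; d'=(16−2·-9/11)/(104/11)=97/52
row 4: denom=10−3·33/104=941/104; d'=(-19−3·97/52)/(941/104)=-2558/941
back: M4=-2558/941
back: M3=97/52−33/104·-2558/941=2567/941
back: M2=-9/11−3/11·2567/941=-1470/941
back: M1=-6−1/3·-1470/941=-5156/941
M: M0=0, M1=-5156/941, M2=-1470/941, M3=2567/941, M4=-2558/941, M5=0
seg 0: a=-5, c=M0/2=0, d=(M1−M0)/(6·1)=-2578/2823, b=Δ0−h0·(2M0+M1)/6=22339/2823
seg 1: a=2, c=M1/2=-2578/941, d=(M2−M1)/(6·2)=1843/5646, b=Δ1−h1·(2M1+M2)/6=14605/2823
seg 2: a=4, c=M2/2=-735/941, d=(M3−M2)/(6·2)=4037/11292, b=Δ2−h2·(2M2+M3)/6=-5273/2823
seg 3: a=0, c=M3/2=2567/1882, d=(M4−M3)/(6·3)=-5125/16938, b=Δ3−h3·(2M3+M4)/6=-1982/2823
seg 4: a=2, c=M4/2=-1279/941, d=(M5−M4)/(6·2)=1279/5646, b=Δ4−h4·(2M4+M5)/6=-3883/5646
t_q=29/4 → seg 3, τ=9/4; S=0+-1982/2823·τ+2567/1882·τ²+-5125/16938·τ³=226311/120448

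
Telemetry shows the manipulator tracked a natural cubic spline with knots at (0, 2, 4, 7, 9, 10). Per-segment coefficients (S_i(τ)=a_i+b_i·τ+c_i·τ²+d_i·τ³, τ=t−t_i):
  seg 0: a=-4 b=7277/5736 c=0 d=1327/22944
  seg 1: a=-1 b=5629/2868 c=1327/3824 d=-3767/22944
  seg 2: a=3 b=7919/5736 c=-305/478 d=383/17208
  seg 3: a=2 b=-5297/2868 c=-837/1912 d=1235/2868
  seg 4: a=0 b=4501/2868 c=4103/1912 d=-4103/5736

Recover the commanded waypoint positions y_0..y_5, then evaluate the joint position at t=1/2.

y_0=-4 y_1=-1 y_2=3 y_3=2 y_4=0 y_5=3
S(1/2) = -205483/61184

y_0 = S_0(0) = a_0 = -4
y_1 = S_1(0) = a_1 = -1
y_2 = S_2(0) = a_2 = 3
y_3 = S_3(0) = a_3 = 2
y_4 = S_4(0) = a_4 = 0
y_5 = S_4(1) = 3
t_q=1/2 is in segment 0 (τ=1/2); S_0(τ)=-205483/61184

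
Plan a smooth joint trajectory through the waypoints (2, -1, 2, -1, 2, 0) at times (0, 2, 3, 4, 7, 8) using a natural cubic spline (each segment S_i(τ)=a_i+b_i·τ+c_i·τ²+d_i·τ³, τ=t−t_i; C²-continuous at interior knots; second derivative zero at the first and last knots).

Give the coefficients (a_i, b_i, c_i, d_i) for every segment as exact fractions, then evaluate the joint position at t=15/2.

Δ: Δ0=-3/2, Δ1=3, Δ2=-3, Δ3=1, Δ4=-2
row 1: diag=6, rhs=27; c'=1/6, d'=9/2
row 2: denom=4−1·1/6=23/6; d'=(-36−1·9/2)/(23/6)=-243/23
row 3: denom=8−1·6/23=178/23; d'=(24−1·-243/23)/(178/23)=795/178
row 4: denom=8−3·69/178=1217/178; d'=(-18−3·795/178)/(1217/178)=-5589/1217
back: M4=-5589/1217
back: M3=795/178−69/178·-5589/1217=7602/1217
back: M2=-243/23−6/23·7602/1217=-14841/1217
back: M1=9/2−1/6·-14841/1217=7950/1217
M: M0=0, M1=7950/1217, M2=-14841/1217, M3=7602/1217, M4=-5589/1217, M5=0
seg 0: a=2, c=M0/2=0, d=(M1−M0)/(6·2)=1325/2434, b=Δ0−h0·(2M0+M1)/6=-8951/2434
seg 1: a=-1, c=M1/2=3975/1217, d=(M2−M1)/(6·1)=-7597/2434, b=Δ1−h1·(2M1+M2)/6=6949/2434
seg 2: a=2, c=M2/2=-14841/2434, d=(M3−M2)/(6·1)=7481/2434, b=Δ2−h2·(2M2+M3)/6=29/1217
seg 3: a=-1, c=M3/2=3801/1217, d=(M4−M3)/(6·3)=-4397/7302, b=Δ3−h3·(2M3+M4)/6=-7181/2434
seg 4: a=2, c=M4/2=-5589/2434, d=(M5−M4)/(6·1)=1863/2434, b=Δ4−h4·(2M4+M5)/6=-571/1217
t_q=15/2 → seg 4, τ=1/2; S=2+-571/1217·τ+-5589/2434·τ²+1863/2434·τ³=25061/19472

  seg 0: a=2 b=-8951/2434 c=0 d=1325/2434
  seg 1: a=-1 b=6949/2434 c=3975/1217 d=-7597/2434
  seg 2: a=2 b=29/1217 c=-14841/2434 d=7481/2434
  seg 3: a=-1 b=-7181/2434 c=3801/1217 d=-4397/7302
  seg 4: a=2 b=-571/1217 c=-5589/2434 d=1863/2434
S(15/2) = 25061/19472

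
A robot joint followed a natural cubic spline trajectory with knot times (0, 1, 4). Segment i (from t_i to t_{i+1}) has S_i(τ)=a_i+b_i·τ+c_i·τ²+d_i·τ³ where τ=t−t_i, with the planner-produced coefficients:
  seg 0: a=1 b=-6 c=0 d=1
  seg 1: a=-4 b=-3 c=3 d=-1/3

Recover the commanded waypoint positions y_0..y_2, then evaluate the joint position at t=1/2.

y_0 = S_0(0) = a_0 = 1
y_1 = S_1(0) = a_1 = -4
y_2 = S_1(3) = 5
t_q=1/2 is in segment 0 (τ=1/2); S_0(τ)=-15/8

y_0=1 y_1=-4 y_2=5
S(1/2) = -15/8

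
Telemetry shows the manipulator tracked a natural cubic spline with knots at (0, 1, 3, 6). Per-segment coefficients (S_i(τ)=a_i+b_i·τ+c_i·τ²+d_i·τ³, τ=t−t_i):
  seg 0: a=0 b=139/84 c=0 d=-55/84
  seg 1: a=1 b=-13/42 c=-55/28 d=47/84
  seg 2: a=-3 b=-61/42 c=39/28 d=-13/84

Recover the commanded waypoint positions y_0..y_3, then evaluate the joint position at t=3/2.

y_0 = S_0(0) = a_0 = 0
y_1 = S_1(0) = a_1 = 1
y_2 = S_2(0) = a_2 = -3
y_3 = S_2(3) = 1
t_q=3/2 is in segment 1 (τ=1/2); S_1(τ)=95/224

y_0=0 y_1=1 y_2=-3 y_3=1
S(3/2) = 95/224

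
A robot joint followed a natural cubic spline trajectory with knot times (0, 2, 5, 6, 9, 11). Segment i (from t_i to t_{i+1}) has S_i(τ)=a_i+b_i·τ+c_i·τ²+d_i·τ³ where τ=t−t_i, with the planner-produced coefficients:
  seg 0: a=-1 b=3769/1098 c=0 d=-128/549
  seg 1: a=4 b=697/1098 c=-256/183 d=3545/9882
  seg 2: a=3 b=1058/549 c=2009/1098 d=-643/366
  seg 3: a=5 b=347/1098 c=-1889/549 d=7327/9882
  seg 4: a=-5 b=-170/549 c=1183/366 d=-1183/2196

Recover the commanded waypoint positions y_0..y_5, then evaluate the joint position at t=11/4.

y_0 = S_0(0) = a_0 = -1
y_1 = S_1(0) = a_1 = 4
y_2 = S_2(0) = a_2 = 3
y_3 = S_3(0) = a_3 = 5
y_4 = S_4(0) = a_4 = -5
y_5 = S_4(2) = 3
t_q=11/4 is in segment 1 (τ=3/4); S_1(τ)=29987/7808

y_0=-1 y_1=4 y_2=3 y_3=5 y_4=-5 y_5=3
S(11/4) = 29987/7808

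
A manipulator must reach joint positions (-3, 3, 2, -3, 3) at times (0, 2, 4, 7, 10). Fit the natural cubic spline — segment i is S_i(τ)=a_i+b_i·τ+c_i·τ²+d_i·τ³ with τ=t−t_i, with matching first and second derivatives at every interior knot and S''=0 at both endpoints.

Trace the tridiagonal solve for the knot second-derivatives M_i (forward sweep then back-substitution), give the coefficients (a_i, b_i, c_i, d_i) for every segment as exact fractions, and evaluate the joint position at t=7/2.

Δ: Δ0=3, Δ1=-1/2, Δ2=-5/3, Δ3=2
row 1: diag=8, rhs=-21; c'=1/4, d'=-21/8
row 2: denom=10−2·1/4=19/2; d'=(-7−2·-21/8)/(19/2)=-7/38
row 3: denom=12−3·6/19=210/19; d'=(22−3·-7/38)/(210/19)=857/420
back: M3=857/420
back: M2=-7/38−6/19·857/420=-29/35
back: M1=-21/8−1/4·-29/35=-677/280
M: M0=0, M1=-677/280, M2=-29/35, M3=857/420, M4=0
seg 0: a=-3, c=M0/2=0, d=(M1−M0)/(6·2)=-677/3360, b=Δ0−h0·(2M0+M1)/6=3197/840
seg 1: a=3, c=M1/2=-677/560, d=(M2−M1)/(6·2)=89/672, b=Δ1−h1·(2M1+M2)/6=583/420
seg 2: a=2, c=M2/2=-29/70, d=(M3−M2)/(6·3)=241/1512, b=Δ2−h2·(2M2+M3)/6=-223/120
seg 3: a=-3, c=M3/2=857/840, d=(M4−M3)/(6·3)=-857/7560, b=Δ3−h3·(2M3+M4)/6=-17/420
t_q=7/2 → seg 1, τ=3/2; S=3+583/420·τ+-677/560·τ²+89/672·τ³=25169/8960

  seg 0: a=-3 b=3197/840 c=0 d=-677/3360
  seg 1: a=3 b=583/420 c=-677/560 d=89/672
  seg 2: a=2 b=-223/120 c=-29/70 d=241/1512
  seg 3: a=-3 b=-17/420 c=857/840 d=-857/7560
S(7/2) = 25169/8960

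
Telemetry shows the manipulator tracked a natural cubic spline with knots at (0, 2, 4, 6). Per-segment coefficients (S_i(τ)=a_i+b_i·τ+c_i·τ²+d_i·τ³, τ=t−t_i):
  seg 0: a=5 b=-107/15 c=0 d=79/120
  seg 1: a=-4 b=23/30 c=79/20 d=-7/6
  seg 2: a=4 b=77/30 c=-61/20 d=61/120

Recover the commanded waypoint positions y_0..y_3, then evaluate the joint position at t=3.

y_0 = S_0(0) = a_0 = 5
y_1 = S_1(0) = a_1 = -4
y_2 = S_2(0) = a_2 = 4
y_3 = S_2(2) = 1
t_q=3 is in segment 1 (τ=1); S_1(τ)=-9/20

y_0=5 y_1=-4 y_2=4 y_3=1
S(3) = -9/20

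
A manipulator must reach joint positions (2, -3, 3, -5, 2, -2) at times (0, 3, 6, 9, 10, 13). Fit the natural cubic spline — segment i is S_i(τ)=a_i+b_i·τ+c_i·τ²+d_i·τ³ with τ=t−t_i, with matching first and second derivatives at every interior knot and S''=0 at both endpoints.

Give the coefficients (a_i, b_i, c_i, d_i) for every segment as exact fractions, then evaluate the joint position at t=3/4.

Δ: Δ0=-5/3, Δ1=2, Δ2=-8/3, Δ3=7, Δ4=-4/3
row 1: diag=12, rhs=22; c'=1/4, d'=11/6
row 2: denom=12−3·1/4=45/4; d'=(-28−3·11/6)/(45/4)=-134/45
row 3: denom=8−3·4/15=36/5; d'=(58−3·-134/45)/(36/5)=251/27
row 4: denom=8−1·5/36=283/36; d'=(-50−1·251/27)/(283/36)=-6404/849
back: M4=-6404/849
back: M3=251/27−5/36·-6404/849=8782/849
back: M2=-134/45−4/15·8782/849=-4870/849
back: M1=11/6−1/4·-4870/849=2774/849
M: M0=0, M1=2774/849, M2=-4870/849, M3=8782/849, M4=-6404/849, M5=0
seg 0: a=2, c=M0/2=0, d=(M1−M0)/(6·3)=1387/7641, b=Δ0−h0·(2M0+M1)/6=-934/283
seg 1: a=-3, c=M1/2=1387/849, d=(M2−M1)/(6·3)=-1274/2547, b=Δ1−h1·(2M1+M2)/6=453/283
seg 2: a=3, c=M2/2=-2435/849, d=(M3−M2)/(6·3)=6826/7641, b=Δ2−h2·(2M2+M3)/6=-595/283
seg 3: a=-5, c=M3/2=4391/849, d=(M4−M3)/(6·1)=-2531/849, b=Δ3−h3·(2M3+M4)/6=1361/283
seg 4: a=2, c=M4/2=-3202/849, d=(M5−M4)/(6·3)=3202/7641, b=Δ4−h4·(2M4+M5)/6=5272/849
t_q=3/4 → seg 0, τ=3/4; S=2+-934/283·τ+0·τ²+1387/7641·τ³=-7221/18112

  seg 0: a=2 b=-934/283 c=0 d=1387/7641
  seg 1: a=-3 b=453/283 c=1387/849 d=-1274/2547
  seg 2: a=3 b=-595/283 c=-2435/849 d=6826/7641
  seg 3: a=-5 b=1361/283 c=4391/849 d=-2531/849
  seg 4: a=2 b=5272/849 c=-3202/849 d=3202/7641
S(3/4) = -7221/18112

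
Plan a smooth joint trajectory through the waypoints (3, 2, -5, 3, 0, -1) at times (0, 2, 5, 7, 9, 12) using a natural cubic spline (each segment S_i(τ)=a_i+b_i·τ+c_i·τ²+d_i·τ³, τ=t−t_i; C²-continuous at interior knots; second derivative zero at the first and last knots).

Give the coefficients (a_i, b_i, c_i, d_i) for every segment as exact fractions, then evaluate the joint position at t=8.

Δ: Δ0=-1/2, Δ1=-7/3, Δ2=4, Δ3=-3/2, Δ4=-1/3
row 1: diag=10, rhs=-11; c'=3/10, d'=-11/10
row 2: denom=10−3·3/10=91/10; d'=(38−3·-11/10)/(91/10)=59/13
row 3: denom=8−2·20/91=688/91; d'=(-33−2·59/13)/(688/91)=-3829/688
row 4: denom=10−2·91/344=1629/172; d'=(7−2·-3829/688)/(1629/172)=693/362
back: M4=693/362
back: M3=-3829/688−91/344·693/362=-1099/181
back: M2=59/13−20/91·-1099/181=1063/181
back: M1=-11/10−3/10·1063/181=-518/181
M: M0=0, M1=-518/181, M2=1063/181, M3=-1099/181, M4=693/362, M5=0
seg 0: a=3, c=M0/2=0, d=(M1−M0)/(6·2)=-259/1086, b=Δ0−h0·(2M0+M1)/6=493/1086
seg 1: a=2, c=M1/2=-259/181, d=(M2−M1)/(6·3)=527/1086, b=Δ1−h1·(2M1+M2)/6=-2615/1086
seg 2: a=-5, c=M2/2=1063/362, d=(M3−M2)/(6·2)=-1081/1086, b=Δ2−h2·(2M2+M3)/6=1145/543
seg 3: a=3, c=M3/2=-1099/362, d=(M4−M3)/(6·2)=2891/4344, b=Δ3−h3·(2M3+M4)/6=1037/543
seg 4: a=0, c=M4/2=693/724, d=(M5−M4)/(6·3)=-77/724, b=Δ4−h4·(2M4+M5)/6=-2441/1086
t_q=8 → seg 3, τ=1; S=3+1037/543·τ+-1099/362·τ²+2891/4344·τ³=3677/1448

  seg 0: a=3 b=493/1086 c=0 d=-259/1086
  seg 1: a=2 b=-2615/1086 c=-259/181 d=527/1086
  seg 2: a=-5 b=1145/543 c=1063/362 d=-1081/1086
  seg 3: a=3 b=1037/543 c=-1099/362 d=2891/4344
  seg 4: a=0 b=-2441/1086 c=693/724 d=-77/724
S(8) = 3677/1448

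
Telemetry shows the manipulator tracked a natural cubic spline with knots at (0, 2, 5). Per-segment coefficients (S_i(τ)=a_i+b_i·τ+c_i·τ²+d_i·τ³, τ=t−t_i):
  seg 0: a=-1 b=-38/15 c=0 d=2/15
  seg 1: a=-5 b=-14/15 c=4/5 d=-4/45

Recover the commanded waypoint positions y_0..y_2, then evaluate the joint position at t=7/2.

y_0 = S_0(0) = a_0 = -1
y_1 = S_1(0) = a_1 = -5
y_2 = S_1(3) = -3
t_q=7/2 is in segment 1 (τ=3/2); S_1(τ)=-49/10

y_0=-1 y_1=-5 y_2=-3
S(7/2) = -49/10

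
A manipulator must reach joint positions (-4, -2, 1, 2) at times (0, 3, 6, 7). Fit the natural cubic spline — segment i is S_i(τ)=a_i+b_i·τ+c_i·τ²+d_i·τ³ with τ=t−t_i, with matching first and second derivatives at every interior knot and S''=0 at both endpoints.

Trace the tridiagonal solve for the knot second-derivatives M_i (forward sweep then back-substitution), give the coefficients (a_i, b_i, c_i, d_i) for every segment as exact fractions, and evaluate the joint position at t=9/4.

  seg 0: a=-4 b=50/87 c=0 d=8/783
  seg 1: a=-2 b=74/87 c=8/87 d=-11/783
  seg 2: a=1 b=89/87 c=-1/29 d=1/87
S(9/4) = -601/232

Δ: Δ0=2/3, Δ1=1, Δ2=1
row 1: diag=12, rhs=2; c'=1/4, d'=1/6
row 2: denom=8−3·1/4=29/4; d'=(0−3·1/6)/(29/4)=-2/29
back: M2=-2/29
back: M1=1/6−1/4·-2/29=16/87
M: M0=0, M1=16/87, M2=-2/29, M3=0
seg 0: a=-4, c=M0/2=0, d=(M1−M0)/(6·3)=8/783, b=Δ0−h0·(2M0+M1)/6=50/87
seg 1: a=-2, c=M1/2=8/87, d=(M2−M1)/(6·3)=-11/783, b=Δ1−h1·(2M1+M2)/6=74/87
seg 2: a=1, c=M2/2=-1/29, d=(M3−M2)/(6·1)=1/87, b=Δ2−h2·(2M2+M3)/6=89/87
t_q=9/4 → seg 0, τ=9/4; S=-4+50/87·τ+0·τ²+8/783·τ³=-601/232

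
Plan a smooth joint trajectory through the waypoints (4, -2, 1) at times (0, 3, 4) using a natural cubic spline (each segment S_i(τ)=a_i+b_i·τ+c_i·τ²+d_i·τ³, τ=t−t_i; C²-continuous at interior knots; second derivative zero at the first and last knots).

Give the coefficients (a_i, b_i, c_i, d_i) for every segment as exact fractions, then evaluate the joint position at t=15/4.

  seg 0: a=4 b=-31/8 c=0 d=5/24
  seg 1: a=-2 b=7/4 c=15/8 d=-5/8
S(15/4) = 53/512

Δ: Δ0=-2, Δ1=3
row 1: diag=8, rhs=30; c'=1/8, d'=15/4
back: M1=15/4
M: M0=0, M1=15/4, M2=0
seg 0: a=4, c=M0/2=0, d=(M1−M0)/(6·3)=5/24, b=Δ0−h0·(2M0+M1)/6=-31/8
seg 1: a=-2, c=M1/2=15/8, d=(M2−M1)/(6·1)=-5/8, b=Δ1−h1·(2M1+M2)/6=7/4
t_q=15/4 → seg 1, τ=3/4; S=-2+7/4·τ+15/8·τ²+-5/8·τ³=53/512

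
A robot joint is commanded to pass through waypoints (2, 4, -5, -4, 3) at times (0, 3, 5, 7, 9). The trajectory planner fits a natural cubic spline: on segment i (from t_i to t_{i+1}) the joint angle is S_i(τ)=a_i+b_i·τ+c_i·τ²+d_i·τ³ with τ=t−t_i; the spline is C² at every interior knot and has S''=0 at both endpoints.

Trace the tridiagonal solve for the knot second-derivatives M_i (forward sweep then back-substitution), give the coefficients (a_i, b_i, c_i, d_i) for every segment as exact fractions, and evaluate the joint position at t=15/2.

  seg 0: a=2 b=2269/852 c=0 d=-63/284
  seg 1: a=4 b=-1417/426 c=-567/284 d=1201/1704
  seg 2: a=-5 b=-608/213 c=317/142 d=-473/1704
  seg 3: a=-4 b=1169/426 c=161/284 d=-161/1704
S(15/2) = -11351/4544

Δ: Δ0=2/3, Δ1=-9/2, Δ2=1/2, Δ3=7/2
row 1: diag=10, rhs=-31; c'=1/5, d'=-31/10
row 2: denom=8−2·1/5=38/5; d'=(30−2·-31/10)/(38/5)=181/38
row 3: denom=8−2·5/19=142/19; d'=(18−2·181/38)/(142/19)=161/142
back: M3=161/142
back: M2=181/38−5/19·161/142=317/71
back: M1=-31/10−1/5·317/71=-567/142
M: M0=0, M1=-567/142, M2=317/71, M3=161/142, M4=0
seg 0: a=2, c=M0/2=0, d=(M1−M0)/(6·3)=-63/284, b=Δ0−h0·(2M0+M1)/6=2269/852
seg 1: a=4, c=M1/2=-567/284, d=(M2−M1)/(6·2)=1201/1704, b=Δ1−h1·(2M1+M2)/6=-1417/426
seg 2: a=-5, c=M2/2=317/142, d=(M3−M2)/(6·2)=-473/1704, b=Δ2−h2·(2M2+M3)/6=-608/213
seg 3: a=-4, c=M3/2=161/284, d=(M4−M3)/(6·2)=-161/1704, b=Δ3−h3·(2M3+M4)/6=1169/426
t_q=15/2 → seg 3, τ=1/2; S=-4+1169/426·τ+161/284·τ²+-161/1704·τ³=-11351/4544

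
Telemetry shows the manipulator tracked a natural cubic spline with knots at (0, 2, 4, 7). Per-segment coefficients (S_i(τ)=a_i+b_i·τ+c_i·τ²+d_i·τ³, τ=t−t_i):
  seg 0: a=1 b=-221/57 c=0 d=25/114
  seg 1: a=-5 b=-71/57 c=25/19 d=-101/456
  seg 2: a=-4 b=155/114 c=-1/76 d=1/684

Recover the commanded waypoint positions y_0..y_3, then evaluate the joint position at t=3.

y_0=1 y_1=-5 y_2=-4 y_3=0
S(3) = -783/152

y_0 = S_0(0) = a_0 = 1
y_1 = S_1(0) = a_1 = -5
y_2 = S_2(0) = a_2 = -4
y_3 = S_2(3) = 0
t_q=3 is in segment 1 (τ=1); S_1(τ)=-783/152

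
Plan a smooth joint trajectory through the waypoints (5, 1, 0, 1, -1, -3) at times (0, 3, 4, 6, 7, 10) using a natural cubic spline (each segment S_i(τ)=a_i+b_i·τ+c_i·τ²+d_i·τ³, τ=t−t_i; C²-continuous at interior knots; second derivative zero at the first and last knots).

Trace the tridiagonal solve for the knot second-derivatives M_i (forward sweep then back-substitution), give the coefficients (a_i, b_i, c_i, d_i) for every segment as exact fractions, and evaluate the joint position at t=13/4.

  seg 0: a=5 b=-5029/3906 c=0 d=-179/35154
  seg 1: a=1 b=-2783/1953 c=-179/3906 d=613/1302
  seg 2: a=0 b=-407/3906 c=2669/1953 d=-33/62
  seg 3: a=1 b=-4003/3906 c=-3568/1953 d=1109/1302
  seg 4: a=-1 b=-4147/1953 c=2845/3906 d=-2845/35154
S(13/4) = 54017/83328

Δ: Δ0=-4/3, Δ1=-1, Δ2=1/2, Δ3=-2, Δ4=-2/3
row 1: diag=8, rhs=2; c'=1/8, d'=1/4
row 2: denom=6−1·1/8=47/8; d'=(9−1·1/4)/(47/8)=70/47
row 3: denom=6−2·16/47=250/47; d'=(-15−2·70/47)/(250/47)=-169/50
row 4: denom=8−1·47/250=1953/250; d'=(8−1·-169/50)/(1953/250)=2845/1953
back: M4=2845/1953
back: M3=-169/50−47/250·2845/1953=-7136/1953
back: M2=70/47−16/47·-7136/1953=5338/1953
back: M1=1/4−1/8·5338/1953=-179/1953
M: M0=0, M1=-179/1953, M2=5338/1953, M3=-7136/1953, M4=2845/1953, M5=0
seg 0: a=5, c=M0/2=0, d=(M1−M0)/(6·3)=-179/35154, b=Δ0−h0·(2M0+M1)/6=-5029/3906
seg 1: a=1, c=M1/2=-179/3906, d=(M2−M1)/(6·1)=613/1302, b=Δ1−h1·(2M1+M2)/6=-2783/1953
seg 2: a=0, c=M2/2=2669/1953, d=(M3−M2)/(6·2)=-33/62, b=Δ2−h2·(2M2+M3)/6=-407/3906
seg 3: a=1, c=M3/2=-3568/1953, d=(M4−M3)/(6·1)=1109/1302, b=Δ3−h3·(2M3+M4)/6=-4003/3906
seg 4: a=-1, c=M4/2=2845/3906, d=(M5−M4)/(6·3)=-2845/35154, b=Δ4−h4·(2M4+M5)/6=-4147/1953
t_q=13/4 → seg 1, τ=1/4; S=1+-2783/1953·τ+-179/3906·τ²+613/1302·τ³=54017/83328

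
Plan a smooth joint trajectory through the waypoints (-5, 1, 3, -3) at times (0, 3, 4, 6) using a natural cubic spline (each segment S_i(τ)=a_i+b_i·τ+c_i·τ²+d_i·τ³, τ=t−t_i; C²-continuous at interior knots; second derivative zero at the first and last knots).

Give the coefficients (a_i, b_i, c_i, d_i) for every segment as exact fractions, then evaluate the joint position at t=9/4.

  seg 0: a=-5 b=79/47 c=0 d=5/141
  seg 1: a=1 b=124/47 c=15/47 d=-45/47
  seg 2: a=3 b=19/47 c=-120/47 d=20/47
S(9/4) = -2449/3008

Δ: Δ0=2, Δ1=2, Δ2=-3
row 1: diag=8, rhs=0; c'=1/8, d'=0
row 2: denom=6−1·1/8=47/8; d'=(-30−1·0)/(47/8)=-240/47
back: M2=-240/47
back: M1=0−1/8·-240/47=30/47
M: M0=0, M1=30/47, M2=-240/47, M3=0
seg 0: a=-5, c=M0/2=0, d=(M1−M0)/(6·3)=5/141, b=Δ0−h0·(2M0+M1)/6=79/47
seg 1: a=1, c=M1/2=15/47, d=(M2−M1)/(6·1)=-45/47, b=Δ1−h1·(2M1+M2)/6=124/47
seg 2: a=3, c=M2/2=-120/47, d=(M3−M2)/(6·2)=20/47, b=Δ2−h2·(2M2+M3)/6=19/47
t_q=9/4 → seg 0, τ=9/4; S=-5+79/47·τ+0·τ²+5/141·τ³=-2449/3008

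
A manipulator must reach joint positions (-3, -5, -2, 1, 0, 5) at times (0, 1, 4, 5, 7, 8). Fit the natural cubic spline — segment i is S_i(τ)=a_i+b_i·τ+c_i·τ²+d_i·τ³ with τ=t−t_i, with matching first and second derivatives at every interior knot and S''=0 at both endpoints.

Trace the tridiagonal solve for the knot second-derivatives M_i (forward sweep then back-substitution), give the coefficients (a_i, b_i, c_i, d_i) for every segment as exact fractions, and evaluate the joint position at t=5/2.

Δ: Δ0=-2, Δ1=1, Δ2=3, Δ3=-1/2, Δ4=5
row 1: diag=8, rhs=18; c'=3/8, d'=9/4
row 2: denom=8−3·3/8=55/8; d'=(12−3·9/4)/(55/8)=42/55
row 3: denom=6−1·8/55=322/55; d'=(-21−1·42/55)/(322/55)=-171/46
row 4: denom=6−2·55/161=856/161; d'=(33−2·-171/46)/(856/161)=3255/428
back: M4=3255/428
back: M3=-171/46−55/161·3255/428=-2703/428
back: M2=42/55−8/55·-2703/428=180/107
back: M1=9/4−3/8·180/107=693/428
M: M0=0, M1=693/428, M2=180/107, M3=-2703/428, M4=3255/428, M5=0
seg 0: a=-3, c=M0/2=0, d=(M1−M0)/(6·1)=231/856, b=Δ0−h0·(2M0+M1)/6=-1943/856
seg 1: a=-5, c=M1/2=693/856, d=(M2−M1)/(6·3)=3/856, b=Δ1−h1·(2M1+M2)/6=-625/428
seg 2: a=-2, c=M2/2=90/107, d=(M3−M2)/(6·1)=-1141/856, b=Δ2−h2·(2M2+M3)/6=2989/856
seg 3: a=1, c=M3/2=-2703/856, d=(M4−M3)/(6·2)=993/856, b=Δ3−h3·(2M3+M4)/6=503/428
seg 4: a=0, c=M4/2=3255/856, d=(M5−M4)/(6·1)=-1085/856, b=Δ4−h4·(2M4+M5)/6=1055/428
t_q=5/2 → seg 1, τ=3/2; S=-5+-625/428·τ+693/856·τ²+3/856·τ³=-36685/6848

  seg 0: a=-3 b=-1943/856 c=0 d=231/856
  seg 1: a=-5 b=-625/428 c=693/856 d=3/856
  seg 2: a=-2 b=2989/856 c=90/107 d=-1141/856
  seg 3: a=1 b=503/428 c=-2703/856 d=993/856
  seg 4: a=0 b=1055/428 c=3255/856 d=-1085/856
S(5/2) = -36685/6848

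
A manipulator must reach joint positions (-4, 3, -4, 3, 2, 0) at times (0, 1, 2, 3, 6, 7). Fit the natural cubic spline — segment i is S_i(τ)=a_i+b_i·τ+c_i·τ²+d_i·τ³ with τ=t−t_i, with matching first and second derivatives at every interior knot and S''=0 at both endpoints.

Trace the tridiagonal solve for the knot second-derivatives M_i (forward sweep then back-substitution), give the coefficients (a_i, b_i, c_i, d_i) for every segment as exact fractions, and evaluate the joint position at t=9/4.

Δ: Δ0=7, Δ1=-7, Δ2=7, Δ3=-1/3, Δ4=-2
row 1: diag=4, rhs=-84; c'=1/4, d'=-21
row 2: denom=4−1·1/4=15/4; d'=(84−1·-21)/(15/4)=28
row 3: denom=8−1·4/15=116/15; d'=(-44−1·28)/(116/15)=-270/29
row 4: denom=8−3·45/116=793/116; d'=(-10−3·-270/29)/(793/116)=160/61
back: M4=160/61
back: M3=-270/29−45/116·160/61=-630/61
back: M2=28−4/15·-630/61=1876/61
back: M1=-21−1/4·1876/61=-1750/61
M: M0=0, M1=-1750/61, M2=1876/61, M3=-630/61, M4=160/61, M5=0
seg 0: a=-4, c=M0/2=0, d=(M1−M0)/(6·1)=-875/183, b=Δ0−h0·(2M0+M1)/6=2156/183
seg 1: a=3, c=M1/2=-875/61, d=(M2−M1)/(6·1)=1813/183, b=Δ1−h1·(2M1+M2)/6=-469/183
seg 2: a=-4, c=M2/2=938/61, d=(M3−M2)/(6·1)=-1253/183, b=Δ2−h2·(2M2+M3)/6=-280/183
seg 3: a=3, c=M3/2=-315/61, d=(M4−M3)/(6·3)=395/549, b=Δ3−h3·(2M3+M4)/6=1589/183
seg 4: a=2, c=M4/2=80/61, d=(M5−M4)/(6·1)=-80/183, b=Δ4−h4·(2M4+M5)/6=-526/183
t_q=9/4 → seg 2, τ=1/4; S=-4+-280/183·τ+938/61·τ²+-1253/183·τ³=-13775/3904

  seg 0: a=-4 b=2156/183 c=0 d=-875/183
  seg 1: a=3 b=-469/183 c=-875/61 d=1813/183
  seg 2: a=-4 b=-280/183 c=938/61 d=-1253/183
  seg 3: a=3 b=1589/183 c=-315/61 d=395/549
  seg 4: a=2 b=-526/183 c=80/61 d=-80/183
S(9/4) = -13775/3904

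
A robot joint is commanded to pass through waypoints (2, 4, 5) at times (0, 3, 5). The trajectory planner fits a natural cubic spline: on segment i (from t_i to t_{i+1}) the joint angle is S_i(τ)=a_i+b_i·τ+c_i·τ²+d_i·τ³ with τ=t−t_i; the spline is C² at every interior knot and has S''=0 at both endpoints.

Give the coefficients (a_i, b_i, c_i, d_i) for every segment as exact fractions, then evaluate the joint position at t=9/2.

Δ: Δ0=2/3, Δ1=1/2
row 1: diag=10, rhs=-1; c'=1/5, d'=-1/10
back: M1=-1/10
M: M0=0, M1=-1/10, M2=0
seg 0: a=2, c=M0/2=0, d=(M1−M0)/(6·3)=-1/180, b=Δ0−h0·(2M0+M1)/6=43/60
seg 1: a=4, c=M1/2=-1/20, d=(M2−M1)/(6·2)=1/120, b=Δ1−h1·(2M1+M2)/6=17/30
t_q=9/2 → seg 1, τ=3/2; S=4+17/30·τ+-1/20·τ²+1/120·τ³=305/64

  seg 0: a=2 b=43/60 c=0 d=-1/180
  seg 1: a=4 b=17/30 c=-1/20 d=1/120
S(9/2) = 305/64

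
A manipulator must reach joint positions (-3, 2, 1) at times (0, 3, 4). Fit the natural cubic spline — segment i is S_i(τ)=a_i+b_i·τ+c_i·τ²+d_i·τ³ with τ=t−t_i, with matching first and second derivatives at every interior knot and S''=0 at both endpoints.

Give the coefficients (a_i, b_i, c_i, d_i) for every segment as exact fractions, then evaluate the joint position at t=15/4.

  seg 0: a=-3 b=8/3 c=0 d=-1/9
  seg 1: a=2 b=-1/3 c=-1 d=1/3
S(15/4) = 85/64

Δ: Δ0=5/3, Δ1=-1
row 1: diag=8, rhs=-16; c'=1/8, d'=-2
back: M1=-2
M: M0=0, M1=-2, M2=0
seg 0: a=-3, c=M0/2=0, d=(M1−M0)/(6·3)=-1/9, b=Δ0−h0·(2M0+M1)/6=8/3
seg 1: a=2, c=M1/2=-1, d=(M2−M1)/(6·1)=1/3, b=Δ1−h1·(2M1+M2)/6=-1/3
t_q=15/4 → seg 1, τ=3/4; S=2+-1/3·τ+-1·τ²+1/3·τ³=85/64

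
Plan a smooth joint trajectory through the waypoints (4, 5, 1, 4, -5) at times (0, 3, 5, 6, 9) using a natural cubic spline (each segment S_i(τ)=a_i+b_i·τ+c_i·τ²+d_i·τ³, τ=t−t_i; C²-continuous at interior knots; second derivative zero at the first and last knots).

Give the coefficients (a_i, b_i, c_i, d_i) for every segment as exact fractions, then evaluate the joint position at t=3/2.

  seg 0: a=4 b=751/438 c=0 d=-605/3942
  seg 1: a=5 b=-532/219 c=-605/438 d=233/292
  seg 2: a=1 b=355/219 c=746/219 d=-148/73
  seg 3: a=4 b=515/219 c=-586/219 d=586/1971
S(3/2) = 7071/1168

Δ: Δ0=1/3, Δ1=-2, Δ2=3, Δ3=-3
row 1: diag=10, rhs=-14; c'=1/5, d'=-7/5
row 2: denom=6−2·1/5=28/5; d'=(30−2·-7/5)/(28/5)=41/7
row 3: denom=8−1·5/28=219/28; d'=(-36−1·41/7)/(219/28)=-1172/219
back: M3=-1172/219
back: M2=41/7−5/28·-1172/219=1492/219
back: M1=-7/5−1/5·1492/219=-605/219
M: M0=0, M1=-605/219, M2=1492/219, M3=-1172/219, M4=0
seg 0: a=4, c=M0/2=0, d=(M1−M0)/(6·3)=-605/3942, b=Δ0−h0·(2M0+M1)/6=751/438
seg 1: a=5, c=M1/2=-605/438, d=(M2−M1)/(6·2)=233/292, b=Δ1−h1·(2M1+M2)/6=-532/219
seg 2: a=1, c=M2/2=746/219, d=(M3−M2)/(6·1)=-148/73, b=Δ2−h2·(2M2+M3)/6=355/219
seg 3: a=4, c=M3/2=-586/219, d=(M4−M3)/(6·3)=586/1971, b=Δ3−h3·(2M3+M4)/6=515/219
t_q=3/2 → seg 0, τ=3/2; S=4+751/438·τ+0·τ²+-605/3942·τ³=7071/1168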